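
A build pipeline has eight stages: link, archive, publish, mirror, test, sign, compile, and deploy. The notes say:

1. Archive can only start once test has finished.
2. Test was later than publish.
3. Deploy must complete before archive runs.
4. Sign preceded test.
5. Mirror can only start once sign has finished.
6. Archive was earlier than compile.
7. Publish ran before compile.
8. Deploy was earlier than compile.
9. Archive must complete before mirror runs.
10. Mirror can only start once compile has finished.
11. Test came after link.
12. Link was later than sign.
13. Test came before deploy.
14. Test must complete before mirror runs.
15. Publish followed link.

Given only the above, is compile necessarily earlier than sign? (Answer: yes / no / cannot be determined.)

Tracing the constraints gives sign → link → publish → compile, so sign must come before compile.
That means compile cannot be before sign.

no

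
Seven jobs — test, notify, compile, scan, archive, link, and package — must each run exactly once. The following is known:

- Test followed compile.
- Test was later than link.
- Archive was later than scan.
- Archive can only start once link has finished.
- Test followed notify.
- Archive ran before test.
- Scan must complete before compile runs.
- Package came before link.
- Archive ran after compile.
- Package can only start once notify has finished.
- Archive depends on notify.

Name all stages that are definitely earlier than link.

Directly stated before link: package.
Notify reaches link via notify → package → link.
No chain forces compile (or any of the others) ahead of link.

notify, package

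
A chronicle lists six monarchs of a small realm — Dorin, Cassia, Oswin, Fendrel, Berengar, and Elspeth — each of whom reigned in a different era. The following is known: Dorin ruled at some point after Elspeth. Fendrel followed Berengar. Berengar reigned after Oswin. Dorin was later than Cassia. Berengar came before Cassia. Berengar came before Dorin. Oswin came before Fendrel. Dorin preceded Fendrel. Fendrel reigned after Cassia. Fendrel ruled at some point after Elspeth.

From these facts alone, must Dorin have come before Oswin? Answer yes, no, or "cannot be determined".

Tracing the constraints gives Oswin → Berengar → Dorin, so Oswin must come before Dorin.
That means Dorin cannot be before Oswin.

no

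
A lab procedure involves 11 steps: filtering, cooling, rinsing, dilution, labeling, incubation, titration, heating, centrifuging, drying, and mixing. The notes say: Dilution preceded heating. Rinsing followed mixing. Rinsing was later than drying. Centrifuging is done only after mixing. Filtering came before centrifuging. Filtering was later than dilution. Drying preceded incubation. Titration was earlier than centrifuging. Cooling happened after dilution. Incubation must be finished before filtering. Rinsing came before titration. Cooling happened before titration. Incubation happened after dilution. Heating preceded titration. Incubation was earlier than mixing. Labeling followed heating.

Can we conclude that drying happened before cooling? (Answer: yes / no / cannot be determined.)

No chain of stated constraints runs from drying to cooling, and none runs from cooling to drying either.
So the relative order of drying and cooling is not fixed by the given facts.

cannot be determined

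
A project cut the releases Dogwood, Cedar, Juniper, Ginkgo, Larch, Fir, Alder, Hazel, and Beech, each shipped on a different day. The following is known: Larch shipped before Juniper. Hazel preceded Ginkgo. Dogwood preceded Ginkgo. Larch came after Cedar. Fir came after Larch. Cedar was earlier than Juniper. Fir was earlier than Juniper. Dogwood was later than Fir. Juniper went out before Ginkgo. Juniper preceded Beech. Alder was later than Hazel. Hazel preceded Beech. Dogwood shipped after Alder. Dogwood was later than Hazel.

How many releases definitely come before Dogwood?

5

Directly stated before Dogwood: Alder, Fir, and Hazel.
Cedar reaches Dogwood via Cedar → Larch → Fir → Dogwood.
Larch reaches Dogwood via Larch → Fir → Dogwood.
No chain forces Beech (or any of the others) ahead of Dogwood.
That's Alder, Cedar, Fir, Hazel, and Larch — 5 in all.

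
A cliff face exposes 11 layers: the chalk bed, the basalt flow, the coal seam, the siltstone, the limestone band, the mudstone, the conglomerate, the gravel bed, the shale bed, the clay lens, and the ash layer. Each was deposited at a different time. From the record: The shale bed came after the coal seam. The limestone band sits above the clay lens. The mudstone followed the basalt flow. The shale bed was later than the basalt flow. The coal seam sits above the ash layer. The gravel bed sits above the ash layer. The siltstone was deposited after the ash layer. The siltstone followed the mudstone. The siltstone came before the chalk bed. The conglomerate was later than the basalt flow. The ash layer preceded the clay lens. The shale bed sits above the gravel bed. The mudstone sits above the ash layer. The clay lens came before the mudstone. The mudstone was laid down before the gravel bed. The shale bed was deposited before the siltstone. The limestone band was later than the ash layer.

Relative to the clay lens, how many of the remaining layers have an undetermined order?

Forced before the clay lens: the ash layer; forced after the clay lens: the chalk bed, the gravel bed, the limestone band, the mudstone, the shale bed, and the siltstone.
That leaves the basalt flow, the coal seam, and the conglomerate with no forced order relative to the clay lens — 3.

3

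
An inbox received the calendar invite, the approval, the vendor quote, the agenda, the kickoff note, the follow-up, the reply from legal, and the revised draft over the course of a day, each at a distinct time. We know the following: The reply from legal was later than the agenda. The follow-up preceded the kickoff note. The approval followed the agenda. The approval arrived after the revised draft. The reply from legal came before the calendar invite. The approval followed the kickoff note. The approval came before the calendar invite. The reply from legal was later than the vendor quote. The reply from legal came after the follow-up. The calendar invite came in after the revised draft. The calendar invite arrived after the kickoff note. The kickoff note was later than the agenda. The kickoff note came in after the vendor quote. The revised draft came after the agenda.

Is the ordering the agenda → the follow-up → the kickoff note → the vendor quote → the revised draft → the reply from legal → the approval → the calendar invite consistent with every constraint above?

no

The constraints require the vendor quote before the kickoff note, but in the proposed sequence the kickoff note appears ahead of the vendor quote. That one violation is enough.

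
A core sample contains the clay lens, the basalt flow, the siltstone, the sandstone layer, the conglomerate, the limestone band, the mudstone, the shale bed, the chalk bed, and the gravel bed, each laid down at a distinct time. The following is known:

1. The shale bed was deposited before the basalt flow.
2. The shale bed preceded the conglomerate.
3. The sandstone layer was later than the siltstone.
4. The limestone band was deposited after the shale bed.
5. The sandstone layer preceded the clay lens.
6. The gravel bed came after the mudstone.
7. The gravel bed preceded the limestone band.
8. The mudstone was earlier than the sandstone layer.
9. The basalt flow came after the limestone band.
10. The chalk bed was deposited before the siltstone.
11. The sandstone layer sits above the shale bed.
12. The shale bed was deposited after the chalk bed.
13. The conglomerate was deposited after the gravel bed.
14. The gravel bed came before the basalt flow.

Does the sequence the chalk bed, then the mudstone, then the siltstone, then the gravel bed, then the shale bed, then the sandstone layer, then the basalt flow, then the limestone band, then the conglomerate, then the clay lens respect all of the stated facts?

The constraints require the limestone band before the basalt flow, but in the proposed sequence the basalt flow appears ahead of the limestone band. That one violation is enough.

no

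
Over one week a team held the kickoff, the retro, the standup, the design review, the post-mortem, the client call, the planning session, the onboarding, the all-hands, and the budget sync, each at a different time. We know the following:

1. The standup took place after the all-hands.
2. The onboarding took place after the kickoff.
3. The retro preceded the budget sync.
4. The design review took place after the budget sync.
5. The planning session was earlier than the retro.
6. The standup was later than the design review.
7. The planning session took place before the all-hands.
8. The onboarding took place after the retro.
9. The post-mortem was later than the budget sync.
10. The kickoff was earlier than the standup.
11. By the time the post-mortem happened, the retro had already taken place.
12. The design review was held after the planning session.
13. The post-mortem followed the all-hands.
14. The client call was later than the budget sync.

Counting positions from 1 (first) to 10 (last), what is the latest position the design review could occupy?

The design review must come before the standup — 1 meeting forced after it.
Everything else can be placed before the design review in some valid order, so the design review can sit as late as position 10 − 1 = 9.

9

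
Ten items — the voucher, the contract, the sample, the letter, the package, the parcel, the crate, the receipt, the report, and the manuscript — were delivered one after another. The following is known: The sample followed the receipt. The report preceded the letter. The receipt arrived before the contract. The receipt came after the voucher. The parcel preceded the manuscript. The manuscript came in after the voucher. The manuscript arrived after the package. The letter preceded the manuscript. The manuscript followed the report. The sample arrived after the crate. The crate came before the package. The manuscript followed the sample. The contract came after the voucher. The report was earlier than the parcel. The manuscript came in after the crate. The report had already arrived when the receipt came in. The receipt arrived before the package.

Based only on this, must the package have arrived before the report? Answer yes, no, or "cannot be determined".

Tracing the constraints gives the report → the receipt → the package, so the report must come before the package.
That means the package cannot be before the report.

no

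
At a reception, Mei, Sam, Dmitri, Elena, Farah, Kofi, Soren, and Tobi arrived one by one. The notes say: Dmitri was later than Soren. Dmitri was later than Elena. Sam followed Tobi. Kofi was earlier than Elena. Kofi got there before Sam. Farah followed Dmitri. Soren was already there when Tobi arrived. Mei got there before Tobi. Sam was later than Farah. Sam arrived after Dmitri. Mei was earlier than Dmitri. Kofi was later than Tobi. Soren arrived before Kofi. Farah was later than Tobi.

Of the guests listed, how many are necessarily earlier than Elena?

4

Directly stated before Elena: Kofi.
Mei reaches Elena via Mei → Tobi → Kofi → Elena.
Soren reaches Elena via Soren → Kofi → Elena.
Tobi reaches Elena via Tobi → Kofi → Elena.
That's Kofi, Mei, Soren, and Tobi — 4 in all.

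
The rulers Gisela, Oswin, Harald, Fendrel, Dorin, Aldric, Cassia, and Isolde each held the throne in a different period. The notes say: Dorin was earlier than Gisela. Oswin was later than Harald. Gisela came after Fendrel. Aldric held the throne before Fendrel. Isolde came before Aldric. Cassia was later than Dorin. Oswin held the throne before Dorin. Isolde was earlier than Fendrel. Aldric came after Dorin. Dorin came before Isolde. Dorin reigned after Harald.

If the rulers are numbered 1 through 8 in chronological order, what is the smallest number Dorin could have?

Harald and Oswin must both come before Dorin — 2 forced predecessors.
Nothing else is forced ahead of Dorin, so their earliest slot is position 2 + 1 = 3.

3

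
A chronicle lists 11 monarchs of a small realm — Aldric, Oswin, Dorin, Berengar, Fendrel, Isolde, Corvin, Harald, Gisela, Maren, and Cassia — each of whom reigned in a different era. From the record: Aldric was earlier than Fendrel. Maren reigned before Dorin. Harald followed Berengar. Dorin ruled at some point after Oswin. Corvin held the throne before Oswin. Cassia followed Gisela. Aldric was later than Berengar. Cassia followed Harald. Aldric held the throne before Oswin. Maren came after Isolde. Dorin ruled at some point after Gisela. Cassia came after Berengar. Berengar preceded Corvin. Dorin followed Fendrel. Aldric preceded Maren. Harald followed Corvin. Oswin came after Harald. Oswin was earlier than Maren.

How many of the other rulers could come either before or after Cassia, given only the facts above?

Forced before Cassia: Berengar, Corvin, Gisela, and Harald.
That leaves Aldric, Dorin, Fendrel, Isolde, Maren, and Oswin with no forced order relative to Cassia — 6.

6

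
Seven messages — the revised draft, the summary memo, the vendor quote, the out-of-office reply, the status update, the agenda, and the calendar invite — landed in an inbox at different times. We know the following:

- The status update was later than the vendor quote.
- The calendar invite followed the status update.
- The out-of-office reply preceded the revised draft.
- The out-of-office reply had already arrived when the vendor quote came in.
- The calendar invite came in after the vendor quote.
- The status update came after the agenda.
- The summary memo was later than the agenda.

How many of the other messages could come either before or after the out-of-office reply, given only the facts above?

2

Forced after the out-of-office reply: the calendar invite, the revised draft, the status update, and the vendor quote.
That leaves the agenda and the summary memo with no forced order relative to the out-of-office reply — 2.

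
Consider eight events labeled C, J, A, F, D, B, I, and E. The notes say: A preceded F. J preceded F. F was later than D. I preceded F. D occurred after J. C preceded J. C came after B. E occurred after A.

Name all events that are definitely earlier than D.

Directly stated before D: J.
B reaches D via B → C → J → D.
C reaches D via C → J → D.

B, C, J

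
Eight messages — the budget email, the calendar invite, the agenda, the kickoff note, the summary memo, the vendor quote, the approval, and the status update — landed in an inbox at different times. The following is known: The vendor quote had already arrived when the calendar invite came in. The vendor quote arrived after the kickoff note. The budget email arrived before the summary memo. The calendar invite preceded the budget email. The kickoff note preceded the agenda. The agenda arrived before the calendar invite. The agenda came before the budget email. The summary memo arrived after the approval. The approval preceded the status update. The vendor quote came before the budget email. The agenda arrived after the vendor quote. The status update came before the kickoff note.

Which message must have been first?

the approval

The approval has a chain of constraints placing it before every other message, so the approval must be first.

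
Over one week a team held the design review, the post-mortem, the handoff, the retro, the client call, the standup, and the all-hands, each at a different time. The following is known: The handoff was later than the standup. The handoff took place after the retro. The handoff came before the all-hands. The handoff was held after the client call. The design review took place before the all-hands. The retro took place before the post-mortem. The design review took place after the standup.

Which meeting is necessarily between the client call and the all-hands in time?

Tracing the constraints gives the client call → the handoff → the all-hands, so the handoff sits after the client call and before the all-hands.
No other meeting is forced both after the client call and before the all-hands.

the handoff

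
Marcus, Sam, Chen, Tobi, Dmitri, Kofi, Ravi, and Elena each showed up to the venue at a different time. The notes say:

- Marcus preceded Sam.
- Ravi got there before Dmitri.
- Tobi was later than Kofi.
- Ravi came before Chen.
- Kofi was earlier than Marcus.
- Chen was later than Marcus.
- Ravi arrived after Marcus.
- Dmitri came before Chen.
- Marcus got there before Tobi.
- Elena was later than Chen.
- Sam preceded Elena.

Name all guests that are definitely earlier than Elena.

Chen, Dmitri, Kofi, Marcus, Ravi, Sam

Directly stated before Elena: Chen and Sam.
Dmitri reaches Elena via Dmitri → Chen → Elena.
Kofi reaches Elena via Kofi → Marcus → Chen → Elena.
Marcus reaches Elena via Marcus → Chen → Elena.
Likewise Ravi reaches Elena by chaining the stated constraints.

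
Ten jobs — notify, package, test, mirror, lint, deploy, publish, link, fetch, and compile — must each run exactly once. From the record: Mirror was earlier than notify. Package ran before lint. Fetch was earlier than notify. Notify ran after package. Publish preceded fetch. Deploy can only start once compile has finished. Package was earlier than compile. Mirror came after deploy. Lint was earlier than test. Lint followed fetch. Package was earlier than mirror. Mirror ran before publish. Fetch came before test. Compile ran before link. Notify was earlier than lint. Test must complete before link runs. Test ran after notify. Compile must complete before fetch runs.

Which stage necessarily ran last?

Every other stage has a chain of constraints placing it before link, so link is last.

link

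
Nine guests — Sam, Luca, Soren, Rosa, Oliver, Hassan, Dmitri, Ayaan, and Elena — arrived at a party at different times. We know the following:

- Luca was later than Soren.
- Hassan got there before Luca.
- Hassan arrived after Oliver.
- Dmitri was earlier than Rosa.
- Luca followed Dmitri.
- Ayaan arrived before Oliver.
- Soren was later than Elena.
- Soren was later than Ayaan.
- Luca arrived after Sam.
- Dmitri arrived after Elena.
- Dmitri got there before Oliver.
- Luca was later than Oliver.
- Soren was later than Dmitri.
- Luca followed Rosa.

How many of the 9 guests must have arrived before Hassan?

Directly stated before Hassan: Oliver.
Ayaan reaches Hassan via Ayaan → Oliver → Hassan.
Dmitri reaches Hassan via Dmitri → Oliver → Hassan.
Elena reaches Hassan via Elena → Dmitri → Oliver → Hassan.
No chain forces Rosa (or any of the others) ahead of Hassan.
That's Ayaan, Dmitri, Elena, and Oliver — 4 in all.

4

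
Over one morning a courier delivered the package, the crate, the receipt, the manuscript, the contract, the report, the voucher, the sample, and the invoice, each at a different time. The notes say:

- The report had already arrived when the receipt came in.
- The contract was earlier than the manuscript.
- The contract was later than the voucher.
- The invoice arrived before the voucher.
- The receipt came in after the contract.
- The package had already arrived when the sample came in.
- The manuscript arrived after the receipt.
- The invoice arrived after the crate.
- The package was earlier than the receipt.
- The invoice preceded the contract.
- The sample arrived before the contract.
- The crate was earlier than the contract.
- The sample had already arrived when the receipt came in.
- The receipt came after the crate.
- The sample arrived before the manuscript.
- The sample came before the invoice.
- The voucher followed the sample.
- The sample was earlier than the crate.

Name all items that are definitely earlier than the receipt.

the contract, the crate, the invoice, the package, the report, the sample, the voucher

Directly stated before the receipt: the contract, the crate, the package, the report, and the sample.
The invoice reaches the receipt via the invoice → the contract → the receipt.
The voucher reaches the receipt via the voucher → the contract → the receipt.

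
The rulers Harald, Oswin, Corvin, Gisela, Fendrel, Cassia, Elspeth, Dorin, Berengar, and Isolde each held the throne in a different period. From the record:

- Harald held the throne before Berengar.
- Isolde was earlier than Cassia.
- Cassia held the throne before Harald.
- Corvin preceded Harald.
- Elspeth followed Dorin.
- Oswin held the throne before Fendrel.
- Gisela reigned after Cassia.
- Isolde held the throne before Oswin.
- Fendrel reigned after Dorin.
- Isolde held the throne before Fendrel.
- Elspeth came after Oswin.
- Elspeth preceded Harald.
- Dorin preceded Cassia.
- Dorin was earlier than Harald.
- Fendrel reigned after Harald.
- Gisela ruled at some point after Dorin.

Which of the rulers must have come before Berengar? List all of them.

Cassia, Corvin, Dorin, Elspeth, Harald, Isolde, Oswin

Directly stated before Berengar: Harald.
Cassia reaches Berengar via Cassia → Harald → Berengar.
Corvin reaches Berengar via Corvin → Harald → Berengar.
Dorin reaches Berengar via Dorin → Harald → Berengar.
Likewise Elspeth, Isolde, and Oswin each reach Berengar by chaining the stated constraints.
No chain forces Gisela (or any of the others) ahead of Berengar.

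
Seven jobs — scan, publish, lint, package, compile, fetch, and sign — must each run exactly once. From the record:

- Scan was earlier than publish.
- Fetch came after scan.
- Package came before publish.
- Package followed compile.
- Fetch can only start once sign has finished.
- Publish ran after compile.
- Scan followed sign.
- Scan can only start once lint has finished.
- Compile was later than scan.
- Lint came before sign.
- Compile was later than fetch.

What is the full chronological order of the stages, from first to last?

The constraints fix every adjacent pair, so only one ordering works:
lint → sign → scan → fetch → compile → package → publish.

lint, sign, scan, fetch, compile, package, publish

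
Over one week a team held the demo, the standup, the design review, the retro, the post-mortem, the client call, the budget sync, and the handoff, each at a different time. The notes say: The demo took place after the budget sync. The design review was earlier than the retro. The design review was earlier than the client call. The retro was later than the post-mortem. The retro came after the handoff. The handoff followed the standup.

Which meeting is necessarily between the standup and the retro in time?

the handoff

Tracing the constraints gives the standup → the handoff → the retro, so the handoff sits after the standup and before the retro.
No other meeting is forced both after the standup and before the retro.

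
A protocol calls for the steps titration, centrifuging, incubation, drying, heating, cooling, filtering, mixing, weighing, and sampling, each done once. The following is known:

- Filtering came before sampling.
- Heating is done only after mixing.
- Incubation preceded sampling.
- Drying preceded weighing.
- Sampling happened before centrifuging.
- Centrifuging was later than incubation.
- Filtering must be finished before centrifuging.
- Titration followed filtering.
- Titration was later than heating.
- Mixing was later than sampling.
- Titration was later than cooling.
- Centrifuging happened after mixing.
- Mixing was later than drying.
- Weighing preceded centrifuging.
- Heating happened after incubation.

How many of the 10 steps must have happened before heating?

5

Directly stated before heating: incubation and mixing.
Drying reaches heating via drying → mixing → heating.
Filtering reaches heating via filtering → sampling → mixing → heating.
Sampling reaches heating via sampling → mixing → heating.
That's drying, filtering, incubation, mixing, and sampling — 5 in all.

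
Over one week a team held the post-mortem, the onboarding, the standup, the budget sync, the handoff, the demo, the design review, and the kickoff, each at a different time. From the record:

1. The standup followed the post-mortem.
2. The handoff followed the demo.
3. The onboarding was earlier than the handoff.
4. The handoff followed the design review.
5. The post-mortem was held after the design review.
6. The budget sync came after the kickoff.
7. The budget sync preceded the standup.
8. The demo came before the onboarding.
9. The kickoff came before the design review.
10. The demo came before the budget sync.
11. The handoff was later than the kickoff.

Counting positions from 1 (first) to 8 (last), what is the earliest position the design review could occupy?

2

The kickoff must come before the design review — 1 forced predecessor.
Nothing else is forced ahead of the design review, so its earliest slot is position 1 + 1 = 2.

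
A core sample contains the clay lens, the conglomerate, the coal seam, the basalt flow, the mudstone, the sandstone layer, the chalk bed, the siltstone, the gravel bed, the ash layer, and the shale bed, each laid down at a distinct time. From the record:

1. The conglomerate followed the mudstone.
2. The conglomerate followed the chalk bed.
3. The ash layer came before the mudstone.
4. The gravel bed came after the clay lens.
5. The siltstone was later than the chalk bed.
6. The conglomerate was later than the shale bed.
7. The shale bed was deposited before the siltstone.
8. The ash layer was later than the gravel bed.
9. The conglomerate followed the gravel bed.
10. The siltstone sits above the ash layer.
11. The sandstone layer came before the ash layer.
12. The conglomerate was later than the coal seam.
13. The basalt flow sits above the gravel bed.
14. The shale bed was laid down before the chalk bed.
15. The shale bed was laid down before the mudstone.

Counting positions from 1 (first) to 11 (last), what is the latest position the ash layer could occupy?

The ash layer must come before the conglomerate, the mudstone, and the siltstone — 3 layers forced after it.
Everything else can be placed before the ash layer in some valid order, so the ash layer can sit as late as position 11 − 3 = 8.

8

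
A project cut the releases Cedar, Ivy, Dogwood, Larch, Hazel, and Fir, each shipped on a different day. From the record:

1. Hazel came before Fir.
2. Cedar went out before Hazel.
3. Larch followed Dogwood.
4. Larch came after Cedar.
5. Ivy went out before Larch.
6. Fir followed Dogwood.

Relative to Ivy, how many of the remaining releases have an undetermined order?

Forced after Ivy: Larch.
That leaves Cedar, Dogwood, Fir, and Hazel with no forced order relative to Ivy — 4.

4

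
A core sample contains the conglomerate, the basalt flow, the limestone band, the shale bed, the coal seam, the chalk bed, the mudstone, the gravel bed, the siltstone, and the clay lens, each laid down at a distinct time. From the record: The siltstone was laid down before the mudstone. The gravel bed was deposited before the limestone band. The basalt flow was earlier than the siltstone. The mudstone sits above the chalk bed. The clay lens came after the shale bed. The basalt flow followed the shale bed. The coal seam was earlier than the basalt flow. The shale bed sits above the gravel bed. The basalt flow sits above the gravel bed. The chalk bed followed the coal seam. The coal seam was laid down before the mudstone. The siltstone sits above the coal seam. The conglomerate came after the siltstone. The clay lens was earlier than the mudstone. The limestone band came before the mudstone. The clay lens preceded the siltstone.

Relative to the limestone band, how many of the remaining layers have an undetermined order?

Forced before the limestone band: the gravel bed; forced after the limestone band: the mudstone.
That leaves the basalt flow, the chalk bed, the clay lens, the coal seam, the conglomerate, the shale bed, and the siltstone with no forced order relative to the limestone band — 7.

7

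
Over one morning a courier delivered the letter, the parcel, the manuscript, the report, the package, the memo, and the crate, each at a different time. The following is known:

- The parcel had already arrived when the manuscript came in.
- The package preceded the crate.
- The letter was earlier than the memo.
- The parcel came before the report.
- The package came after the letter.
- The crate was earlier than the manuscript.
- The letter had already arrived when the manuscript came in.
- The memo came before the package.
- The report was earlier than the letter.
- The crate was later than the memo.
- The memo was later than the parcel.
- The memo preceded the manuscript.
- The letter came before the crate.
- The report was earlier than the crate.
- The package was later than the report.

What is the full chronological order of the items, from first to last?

the parcel, the report, the letter, the memo, the package, the crate, the manuscript

The constraints fix every adjacent pair, so only one ordering works:
the parcel → the report → the letter → the memo → the package → the crate → the manuscript.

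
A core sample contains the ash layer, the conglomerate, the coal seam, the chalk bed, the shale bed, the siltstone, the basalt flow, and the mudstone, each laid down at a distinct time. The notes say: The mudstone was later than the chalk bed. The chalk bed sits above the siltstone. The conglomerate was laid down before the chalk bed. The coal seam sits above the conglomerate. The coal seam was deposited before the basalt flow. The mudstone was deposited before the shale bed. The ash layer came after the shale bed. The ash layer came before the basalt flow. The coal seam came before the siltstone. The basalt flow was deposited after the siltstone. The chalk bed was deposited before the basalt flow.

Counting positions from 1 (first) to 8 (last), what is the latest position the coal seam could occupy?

The coal seam must come before the ash layer, the basalt flow, the chalk bed, the mudstone, the shale bed, and the siltstone — 6 layers forced after it.
Everything else can be placed before the coal seam in some valid order, so the coal seam can sit as late as position 8 − 6 = 2.

2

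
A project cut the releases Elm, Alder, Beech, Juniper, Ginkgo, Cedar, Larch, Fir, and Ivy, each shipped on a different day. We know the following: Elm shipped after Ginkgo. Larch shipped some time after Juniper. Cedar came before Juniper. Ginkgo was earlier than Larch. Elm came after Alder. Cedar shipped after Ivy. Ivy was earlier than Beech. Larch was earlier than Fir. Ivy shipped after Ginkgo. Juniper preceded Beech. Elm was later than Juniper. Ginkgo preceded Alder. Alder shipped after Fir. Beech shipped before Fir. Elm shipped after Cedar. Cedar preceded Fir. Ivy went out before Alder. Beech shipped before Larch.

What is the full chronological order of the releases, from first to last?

The constraints fix every adjacent pair, so only one ordering works:
Ginkgo → Ivy → Cedar → Juniper → Beech → Larch → Fir → Alder → Elm.

Ginkgo, Ivy, Cedar, Juniper, Beech, Larch, Fir, Alder, Elm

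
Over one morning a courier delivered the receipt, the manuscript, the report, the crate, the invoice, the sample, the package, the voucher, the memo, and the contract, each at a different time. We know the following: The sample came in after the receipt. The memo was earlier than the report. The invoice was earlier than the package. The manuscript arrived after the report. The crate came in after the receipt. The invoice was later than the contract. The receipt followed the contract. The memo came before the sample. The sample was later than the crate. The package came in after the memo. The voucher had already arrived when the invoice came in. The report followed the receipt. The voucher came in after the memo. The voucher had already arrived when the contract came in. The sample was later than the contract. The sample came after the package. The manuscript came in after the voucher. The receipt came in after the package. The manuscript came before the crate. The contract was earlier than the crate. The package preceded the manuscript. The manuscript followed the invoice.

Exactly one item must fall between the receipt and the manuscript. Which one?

Tracing the constraints gives the receipt → the report → the manuscript, so the report sits after the receipt and before the manuscript.
No other item is forced both after the receipt and before the manuscript.

the report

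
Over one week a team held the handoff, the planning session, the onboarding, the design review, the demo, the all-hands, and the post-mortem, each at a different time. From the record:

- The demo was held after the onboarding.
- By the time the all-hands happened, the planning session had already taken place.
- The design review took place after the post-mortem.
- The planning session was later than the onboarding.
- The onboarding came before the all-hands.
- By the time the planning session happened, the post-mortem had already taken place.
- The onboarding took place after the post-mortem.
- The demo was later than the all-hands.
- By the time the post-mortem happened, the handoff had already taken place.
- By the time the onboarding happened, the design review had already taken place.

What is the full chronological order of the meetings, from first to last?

the handoff, the post-mortem, the design review, the onboarding, the planning session, the all-hands, the demo

The constraints fix every adjacent pair, so only one ordering works:
the handoff → the post-mortem → the design review → the onboarding → the planning session → the all-hands → the demo.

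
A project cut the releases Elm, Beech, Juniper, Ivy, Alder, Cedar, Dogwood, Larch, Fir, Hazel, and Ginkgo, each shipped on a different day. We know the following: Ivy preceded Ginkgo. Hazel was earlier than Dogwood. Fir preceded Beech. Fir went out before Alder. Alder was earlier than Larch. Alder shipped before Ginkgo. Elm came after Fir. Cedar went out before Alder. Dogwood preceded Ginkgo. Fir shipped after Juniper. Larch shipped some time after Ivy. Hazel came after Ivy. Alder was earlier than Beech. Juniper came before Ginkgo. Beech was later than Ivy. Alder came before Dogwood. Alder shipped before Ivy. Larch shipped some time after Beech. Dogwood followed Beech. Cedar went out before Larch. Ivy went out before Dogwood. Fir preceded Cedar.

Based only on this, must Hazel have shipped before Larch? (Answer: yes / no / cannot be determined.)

No chain of stated constraints runs from Hazel to Larch, and none runs from Larch to Hazel either.
So the relative order of Hazel and Larch is not fixed by the given facts.

cannot be determined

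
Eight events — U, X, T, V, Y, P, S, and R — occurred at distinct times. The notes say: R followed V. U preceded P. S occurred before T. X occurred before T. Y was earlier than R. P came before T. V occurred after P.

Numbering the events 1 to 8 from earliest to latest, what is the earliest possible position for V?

3

P and U must both come before V — 2 forced predecessors.
Nothing else is forced ahead of V, so its earliest slot is position 2 + 1 = 3.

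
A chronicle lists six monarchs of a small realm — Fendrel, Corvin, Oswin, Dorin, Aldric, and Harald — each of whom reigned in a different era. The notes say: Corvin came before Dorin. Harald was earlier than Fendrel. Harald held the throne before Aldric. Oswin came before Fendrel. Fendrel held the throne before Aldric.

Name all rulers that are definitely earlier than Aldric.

Fendrel, Harald, Oswin

Directly stated before Aldric: Fendrel and Harald.
Oswin reaches Aldric via Oswin → Fendrel → Aldric.
No chain forces Corvin (or any of the others) ahead of Aldric.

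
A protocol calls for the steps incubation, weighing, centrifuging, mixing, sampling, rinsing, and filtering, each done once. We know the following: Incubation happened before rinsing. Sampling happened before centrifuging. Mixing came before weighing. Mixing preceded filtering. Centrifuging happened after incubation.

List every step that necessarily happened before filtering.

mixing

Directly stated before filtering: mixing.
No chain forces weighing (or any of the others) ahead of filtering.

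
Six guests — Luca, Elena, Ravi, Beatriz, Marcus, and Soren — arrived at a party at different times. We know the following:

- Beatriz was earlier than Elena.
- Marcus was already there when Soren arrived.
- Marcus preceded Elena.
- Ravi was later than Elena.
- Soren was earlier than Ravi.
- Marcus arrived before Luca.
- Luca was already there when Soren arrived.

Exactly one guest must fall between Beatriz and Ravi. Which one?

Tracing the constraints gives Beatriz → Elena → Ravi, so Elena sits after Beatriz and before Ravi.
No other guest is forced both after Beatriz and before Ravi.

Elena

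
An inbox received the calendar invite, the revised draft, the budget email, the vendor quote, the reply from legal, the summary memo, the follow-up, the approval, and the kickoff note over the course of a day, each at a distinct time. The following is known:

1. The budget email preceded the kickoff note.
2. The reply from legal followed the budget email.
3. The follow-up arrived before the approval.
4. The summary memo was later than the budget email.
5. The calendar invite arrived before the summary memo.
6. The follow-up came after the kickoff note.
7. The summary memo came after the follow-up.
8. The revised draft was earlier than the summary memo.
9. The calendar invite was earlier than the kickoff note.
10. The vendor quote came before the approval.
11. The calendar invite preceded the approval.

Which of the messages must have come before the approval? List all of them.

the budget email, the calendar invite, the follow-up, the kickoff note, the vendor quote

Directly stated before the approval: the calendar invite, the follow-up, and the vendor quote.
The budget email reaches the approval via the budget email → the kickoff note → the follow-up → the approval.
The kickoff note reaches the approval via the kickoff note → the follow-up → the approval.
No chain forces the reply from legal (or any of the others) ahead of the approval.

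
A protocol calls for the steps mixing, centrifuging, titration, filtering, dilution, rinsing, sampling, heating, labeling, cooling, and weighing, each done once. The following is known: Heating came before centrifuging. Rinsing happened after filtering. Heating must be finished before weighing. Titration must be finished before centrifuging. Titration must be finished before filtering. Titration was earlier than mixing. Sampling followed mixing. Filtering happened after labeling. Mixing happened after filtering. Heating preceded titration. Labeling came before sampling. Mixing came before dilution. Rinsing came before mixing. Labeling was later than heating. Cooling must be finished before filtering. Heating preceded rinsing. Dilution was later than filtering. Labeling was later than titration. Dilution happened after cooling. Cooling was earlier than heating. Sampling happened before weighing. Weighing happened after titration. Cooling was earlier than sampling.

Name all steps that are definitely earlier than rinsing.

Directly stated before rinsing: filtering and heating.
Cooling reaches rinsing via cooling → heating → rinsing.
Labeling reaches rinsing via labeling → filtering → rinsing.
Titration reaches rinsing via titration → filtering → rinsing.
No chain forces weighing (or any of the others) ahead of rinsing.

cooling, filtering, heating, labeling, titration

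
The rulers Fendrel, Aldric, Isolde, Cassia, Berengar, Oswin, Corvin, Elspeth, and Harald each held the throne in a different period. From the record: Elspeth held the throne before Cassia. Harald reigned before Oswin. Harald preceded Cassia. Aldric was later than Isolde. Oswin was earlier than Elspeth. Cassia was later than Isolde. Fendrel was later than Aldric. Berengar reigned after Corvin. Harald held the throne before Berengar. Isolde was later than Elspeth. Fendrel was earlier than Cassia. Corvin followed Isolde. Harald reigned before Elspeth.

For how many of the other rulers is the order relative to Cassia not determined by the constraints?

Forced before Cassia: Aldric, Elspeth, Fendrel, Harald, Isolde, and Oswin.
That leaves Berengar and Corvin with no forced order relative to Cassia — 2.

2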